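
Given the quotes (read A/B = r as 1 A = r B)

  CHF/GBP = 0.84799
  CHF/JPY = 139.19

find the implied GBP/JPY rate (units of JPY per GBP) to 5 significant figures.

1 GBP ÷ 0.84799 = 1.17926 CHF
1.17926 CHF × 139.19 = 164.141 JPY

GBP/JPY = 164.14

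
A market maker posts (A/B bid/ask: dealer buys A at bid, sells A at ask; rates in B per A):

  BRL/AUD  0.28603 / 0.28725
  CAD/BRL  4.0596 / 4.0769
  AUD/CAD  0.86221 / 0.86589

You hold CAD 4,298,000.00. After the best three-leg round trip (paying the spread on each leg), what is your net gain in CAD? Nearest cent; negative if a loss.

Net profit: CAD 5,029.23

Best loop CAD → BRL → AUD → CAD:
CAD 4,298,000.00 × 4.0596 (sell CAD at bid) = BRL 17,448,160.80
BRL 17,448,160.80 × 0.28603 (sell BRL at bid) = AUD 4,990,697.43
AUD 4,990,697.43 × 0.86221 (sell AUD at bid) = CAD 4,303,029.23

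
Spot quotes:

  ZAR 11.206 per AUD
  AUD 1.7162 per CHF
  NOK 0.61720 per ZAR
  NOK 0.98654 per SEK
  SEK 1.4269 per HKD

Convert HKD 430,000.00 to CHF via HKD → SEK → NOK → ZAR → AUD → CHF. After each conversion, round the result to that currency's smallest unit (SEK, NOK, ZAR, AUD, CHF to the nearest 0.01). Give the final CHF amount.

CHF 50,995.55

HKD 430,000.00 × 1.4269 = SEK 613,567.00
SEK 613,567.00 × 0.98654 = NOK 605,308.39
NOK 605,308.39 ÷ 0.61720 = ZAR 980,732.97
ZAR 980,732.97 ÷ 11.206 = AUD 87,518.56
AUD 87,518.56 ÷ 1.7162 = CHF 50,995.55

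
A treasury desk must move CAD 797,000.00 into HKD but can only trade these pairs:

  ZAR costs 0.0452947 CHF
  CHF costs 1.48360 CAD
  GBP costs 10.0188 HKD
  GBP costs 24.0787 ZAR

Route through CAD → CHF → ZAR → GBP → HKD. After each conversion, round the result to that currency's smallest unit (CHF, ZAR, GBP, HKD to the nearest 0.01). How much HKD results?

HKD 4,934,882.07

CAD 797,000.00 ÷ 1.48360 = CHF 537,206.79
CHF 537,206.79 ÷ 0.0452947 = ZAR 11,860,257.16
ZAR 11,860,257.16 ÷ 24.0787 = GBP 492,562.19
GBP 492,562.19 × 10.0188 = HKD 4,934,882.07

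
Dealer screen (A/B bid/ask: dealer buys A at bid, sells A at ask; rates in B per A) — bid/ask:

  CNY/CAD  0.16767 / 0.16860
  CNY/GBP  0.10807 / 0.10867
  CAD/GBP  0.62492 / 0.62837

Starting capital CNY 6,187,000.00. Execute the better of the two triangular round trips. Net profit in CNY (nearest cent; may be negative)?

Best loop CNY → GBP → CAD → CNY:
CNY 6,187,000.00 × 0.10807 (sell CNY at bid) = GBP 668,629.09
GBP 668,629.09 ÷ 0.62837 (buy CAD at ask) = CAD 1,064,069.08
CAD 1,064,069.08 ÷ 0.16860 (buy CNY at ask) = CNY 6,311,204.53

Net profit: CNY 124,204.53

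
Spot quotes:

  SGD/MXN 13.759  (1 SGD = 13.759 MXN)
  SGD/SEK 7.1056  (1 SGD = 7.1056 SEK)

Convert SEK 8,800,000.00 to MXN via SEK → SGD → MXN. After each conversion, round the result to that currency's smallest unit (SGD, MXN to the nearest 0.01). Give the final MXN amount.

MXN 17,039,968.53

SEK 8,800,000.00 ÷ 7.1056 = SGD 1,238,459.81
SGD 1,238,459.81 × 13.759 = MXN 17,039,968.53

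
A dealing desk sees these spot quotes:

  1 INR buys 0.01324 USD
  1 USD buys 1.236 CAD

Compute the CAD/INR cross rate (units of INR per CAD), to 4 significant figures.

CAD/INR = 61.11

1 CAD ÷ 1.236 = 0.809061 USD
0.809061 USD ÷ 0.01324 = 61.1074 INR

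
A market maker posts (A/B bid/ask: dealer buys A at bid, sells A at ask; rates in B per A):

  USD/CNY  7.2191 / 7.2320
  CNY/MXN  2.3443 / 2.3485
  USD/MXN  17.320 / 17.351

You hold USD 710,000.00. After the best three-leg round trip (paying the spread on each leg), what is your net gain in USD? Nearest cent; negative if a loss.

Best loop USD → MXN → CNY → USD:
USD 710,000.00 × 17.320 (sell USD at bid) = MXN 12,297,200.00
MXN 12,297,200.00 ÷ 2.3485 (buy CNY at ask) = CNY 5,236,193.31
CNY 5,236,193.31 ÷ 7.2320 (buy USD at ask) = USD 724,031.16

Net profit: USD 14,031.16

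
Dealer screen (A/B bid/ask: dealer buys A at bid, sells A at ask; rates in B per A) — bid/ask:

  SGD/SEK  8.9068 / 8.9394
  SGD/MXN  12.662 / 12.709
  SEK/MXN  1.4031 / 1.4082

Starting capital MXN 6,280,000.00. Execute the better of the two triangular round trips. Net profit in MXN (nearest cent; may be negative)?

Best loop MXN → SEK → SGD → MXN:
MXN 6,280,000.00 ÷ 1.4082 (buy SEK at ask) = SEK 4,459,593.81
SEK 4,459,593.81 ÷ 8.9394 (buy SGD at ask) = SGD 498,869.48
SGD 498,869.48 × 12.662 (sell SGD at bid) = MXN 6,316,685.32

Net profit: MXN 36,685.32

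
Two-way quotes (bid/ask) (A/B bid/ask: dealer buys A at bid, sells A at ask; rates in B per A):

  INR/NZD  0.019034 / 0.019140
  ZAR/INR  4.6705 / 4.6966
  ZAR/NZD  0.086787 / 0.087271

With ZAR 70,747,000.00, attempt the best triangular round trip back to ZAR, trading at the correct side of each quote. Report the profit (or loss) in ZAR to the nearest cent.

Best loop ZAR → INR → NZD → ZAR:
ZAR 70,747,000.00 × 4.6705 (sell ZAR at bid) = INR 330,423,863.50
INR 330,423,863.50 × 0.019034 (sell INR at bid) = NZD 6,289,287.82
NZD 6,289,287.82 ÷ 0.087271 (buy ZAR at ask) = ZAR 72,066,182.56

Net profit: ZAR 1,319,182.56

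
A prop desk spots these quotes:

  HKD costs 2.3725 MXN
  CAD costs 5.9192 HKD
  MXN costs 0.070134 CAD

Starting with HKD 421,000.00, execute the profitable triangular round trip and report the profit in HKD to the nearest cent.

Profitable loop is HKD → CAD → MXN → HKD:
HKD 421,000.00 ÷ 5.9192 = CAD 71,124.48
CAD 71,124.48 ÷ 0.070134 = MXN 1,014,122.63
MXN 1,014,122.63 ÷ 2.3725 = HKD 427,448.95
Profit = HKD 427,448.95 − HKD 421,000.00

Profit: HKD 6,448.95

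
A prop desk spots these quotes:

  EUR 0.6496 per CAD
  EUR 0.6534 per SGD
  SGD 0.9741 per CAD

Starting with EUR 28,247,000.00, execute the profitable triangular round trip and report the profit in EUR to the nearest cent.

Profitable loop is EUR → SGD → CAD → EUR:
EUR 28,247,000.00 ÷ 0.6534 = SGD 43,230,792.78
SGD 43,230,792.78 ÷ 0.9741 = CAD 44,380,241.02
CAD 44,380,241.02 × 0.6496 = EUR 28,829,404.57
Profit = EUR 28,829,404.57 − EUR 28,247,000.00

Profit: EUR 582,404.57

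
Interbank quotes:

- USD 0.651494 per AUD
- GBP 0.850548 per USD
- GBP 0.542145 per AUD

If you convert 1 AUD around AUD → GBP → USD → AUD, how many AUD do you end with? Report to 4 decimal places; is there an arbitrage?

Around AUD → GBP → USD → AUD: 1 × 0.542145 ÷ 0.850548 ÷ 0.651494 = 0.978377
Product < 1; profitable direction is AUD → USD → GBP → AUD.

0.9784 (arbitrage exists)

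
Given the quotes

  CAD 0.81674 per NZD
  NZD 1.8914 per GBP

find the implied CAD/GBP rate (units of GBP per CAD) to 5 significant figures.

CAD/GBP = 0.64734

1 CAD ÷ 0.81674 = 1.22438 NZD
1.22438 NZD ÷ 1.8914 = 0.647341 GBP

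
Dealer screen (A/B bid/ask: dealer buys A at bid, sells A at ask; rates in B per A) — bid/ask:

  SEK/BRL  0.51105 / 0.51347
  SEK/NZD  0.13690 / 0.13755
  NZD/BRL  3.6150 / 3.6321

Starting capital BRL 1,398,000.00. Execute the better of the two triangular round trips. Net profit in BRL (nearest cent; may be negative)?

Best loop BRL → NZD → SEK → BRL:
BRL 1,398,000.00 ÷ 3.6321 (buy NZD at ask) = NZD 384,901.30
NZD 384,901.30 ÷ 0.13755 (buy SEK at ask) = SEK 2,798,264.61
SEK 2,798,264.61 × 0.51105 (sell SEK at bid) = BRL 1,430,053.13

Net profit: BRL 32,053.13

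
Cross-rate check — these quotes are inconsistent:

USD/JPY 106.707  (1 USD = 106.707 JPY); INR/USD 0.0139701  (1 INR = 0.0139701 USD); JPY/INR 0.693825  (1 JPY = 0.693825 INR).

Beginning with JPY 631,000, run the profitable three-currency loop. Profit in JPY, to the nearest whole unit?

Profit: JPY 21,637

Profitable loop is JPY → INR → USD → JPY:
JPY 631,000 × 0.693825 = INR 437,803.58
INR 437,803.58 × 0.0139701 = USD 6,116.16
USD 6,116.16 × 106.707 = JPY 652,637
Profit = JPY 652,637 − JPY 631,000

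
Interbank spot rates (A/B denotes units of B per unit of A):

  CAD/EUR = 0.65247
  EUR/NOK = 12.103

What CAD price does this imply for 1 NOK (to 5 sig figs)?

NOK/CAD = 0.12663

1 NOK ÷ 12.103 = 0.0826241 EUR
0.0826241 EUR ÷ 0.65247 = 0.126633 CAD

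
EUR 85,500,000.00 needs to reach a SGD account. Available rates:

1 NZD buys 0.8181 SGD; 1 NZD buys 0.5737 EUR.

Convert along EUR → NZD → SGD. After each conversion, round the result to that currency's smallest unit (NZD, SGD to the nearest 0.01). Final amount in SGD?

EUR 85,500,000.00 ÷ 0.5737 = NZD 149,032,595.43
NZD 149,032,595.43 × 0.8181 = SGD 121,923,566.32

SGD 121,923,566.32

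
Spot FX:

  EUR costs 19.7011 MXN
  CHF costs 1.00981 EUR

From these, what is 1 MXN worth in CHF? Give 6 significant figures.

1 MXN ÷ 19.7011 = 0.0507586 EUR
0.0507586 EUR ÷ 1.00981 = 0.0502655 CHF

MXN/CHF = 0.0502655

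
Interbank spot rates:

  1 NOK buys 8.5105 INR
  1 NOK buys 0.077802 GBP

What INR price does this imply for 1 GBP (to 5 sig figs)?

1 GBP ÷ 0.077802 = 12.8531 NOK
12.8531 NOK × 8.5105 = 109.387 INR

GBP/INR = 109.39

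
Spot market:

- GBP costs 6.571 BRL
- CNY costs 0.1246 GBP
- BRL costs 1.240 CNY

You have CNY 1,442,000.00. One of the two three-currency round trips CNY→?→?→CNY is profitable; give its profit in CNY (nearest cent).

Profit: CNY 21,984.42

Profitable loop is CNY → GBP → BRL → CNY:
CNY 1,442,000.00 × 0.1246 = GBP 179,673.20
GBP 179,673.20 × 6.571 = BRL 1,180,632.60
BRL 1,180,632.60 × 1.240 = CNY 1,463,984.42
Profit = CNY 1,463,984.42 − CNY 1,442,000.00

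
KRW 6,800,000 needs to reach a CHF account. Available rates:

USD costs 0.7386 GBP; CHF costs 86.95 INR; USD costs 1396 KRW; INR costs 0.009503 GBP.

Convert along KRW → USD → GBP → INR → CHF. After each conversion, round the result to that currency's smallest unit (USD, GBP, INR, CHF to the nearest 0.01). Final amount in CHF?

KRW 6,800,000 ÷ 1396 = USD 4,871.06
USD 4,871.06 × 0.7386 = GBP 3,597.76
GBP 3,597.76 ÷ 0.009503 = INR 378,592.02
INR 378,592.02 ÷ 86.95 = CHF 4,354.13

CHF 4,354.13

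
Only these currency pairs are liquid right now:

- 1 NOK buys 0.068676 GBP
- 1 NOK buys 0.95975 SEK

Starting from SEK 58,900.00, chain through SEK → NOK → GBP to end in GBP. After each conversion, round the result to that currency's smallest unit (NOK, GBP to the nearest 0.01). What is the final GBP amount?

SEK 58,900.00 ÷ 0.95975 = NOK 61,370.15
NOK 61,370.15 × 0.068676 = GBP 4,214.66

GBP 4,214.66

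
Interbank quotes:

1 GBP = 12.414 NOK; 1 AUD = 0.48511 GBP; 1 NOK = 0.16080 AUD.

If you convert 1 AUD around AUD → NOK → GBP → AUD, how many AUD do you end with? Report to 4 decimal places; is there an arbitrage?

1.0327 (arbitrage exists)

Around AUD → NOK → GBP → AUD: 1 ÷ 0.16080 ÷ 12.414 ÷ 0.48511 = 1.032671
Product > 1; profitable direction is AUD → NOK → GBP → AUD.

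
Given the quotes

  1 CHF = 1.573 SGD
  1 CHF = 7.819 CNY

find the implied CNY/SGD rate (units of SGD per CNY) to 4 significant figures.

CNY/SGD = 0.2012

1 CNY ÷ 7.819 = 0.127894 CHF
0.127894 CHF × 1.573 = 0.201177 SGD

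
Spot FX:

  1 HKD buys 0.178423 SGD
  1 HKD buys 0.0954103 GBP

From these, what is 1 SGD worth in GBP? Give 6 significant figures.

1 SGD ÷ 0.178423 = 5.60466 HKD
5.60466 HKD × 0.0954103 = 0.534742 GBP

SGD/GBP = 0.534742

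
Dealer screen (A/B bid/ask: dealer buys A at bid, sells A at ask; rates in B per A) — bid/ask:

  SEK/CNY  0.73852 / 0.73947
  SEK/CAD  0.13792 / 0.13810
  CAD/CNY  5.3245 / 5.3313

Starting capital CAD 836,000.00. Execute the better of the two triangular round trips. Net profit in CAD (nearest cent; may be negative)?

Best loop CAD → SEK → CNY → CAD:
CAD 836,000.00 ÷ 0.13810 (buy SEK at ask) = SEK 6,053,584.36
SEK 6,053,584.36 × 0.73852 (sell SEK at bid) = CNY 4,470,693.12
CNY 4,470,693.12 ÷ 5.3313 (buy CAD at ask) = CAD 838,574.67

Net profit: CAD 2,574.67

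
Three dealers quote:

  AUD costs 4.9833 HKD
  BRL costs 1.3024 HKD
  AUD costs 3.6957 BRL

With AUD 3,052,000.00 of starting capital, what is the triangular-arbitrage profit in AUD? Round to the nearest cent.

Profit: AUD 107,806.33

Profitable loop is AUD → HKD → BRL → AUD:
AUD 3,052,000.00 × 4.9833 = HKD 15,209,031.60
HKD 15,209,031.60 ÷ 1.3024 = BRL 11,677,696.25
BRL 11,677,696.25 ÷ 3.6957 = AUD 3,159,806.33
Profit = AUD 3,159,806.33 − AUD 3,052,000.00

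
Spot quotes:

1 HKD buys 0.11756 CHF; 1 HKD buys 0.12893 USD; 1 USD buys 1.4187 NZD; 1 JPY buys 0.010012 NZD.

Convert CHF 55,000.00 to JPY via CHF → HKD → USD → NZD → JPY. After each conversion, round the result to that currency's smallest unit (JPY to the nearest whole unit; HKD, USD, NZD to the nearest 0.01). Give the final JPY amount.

JPY 8,547,258

CHF 55,000.00 ÷ 0.11756 = HKD 467,846.21
HKD 467,846.21 × 0.12893 = USD 60,319.41
USD 60,319.41 × 1.4187 = NZD 85,575.15
NZD 85,575.15 ÷ 0.010012 = JPY 8,547,258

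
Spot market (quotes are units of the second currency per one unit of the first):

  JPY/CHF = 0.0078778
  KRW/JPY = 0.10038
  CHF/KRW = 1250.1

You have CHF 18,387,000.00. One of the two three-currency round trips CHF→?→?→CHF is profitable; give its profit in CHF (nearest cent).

Profitable loop is CHF → JPY → KRW → CHF:
CHF 18,387,000.00 ÷ 0.0078778 = JPY 2,334,027,266
JPY 2,334,027,266 ÷ 0.10038 = KRW 23,251,915,386
KRW 23,251,915,386 ÷ 1250.1 = CHF 18,600,044.31
Profit = CHF 18,600,044.31 − CHF 18,387,000.00

Profit: CHF 213,044.31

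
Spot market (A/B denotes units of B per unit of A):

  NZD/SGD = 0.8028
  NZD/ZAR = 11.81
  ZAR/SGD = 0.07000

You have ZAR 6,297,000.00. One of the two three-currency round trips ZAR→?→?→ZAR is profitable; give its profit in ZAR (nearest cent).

Profit: ZAR 187,466.74

Profitable loop is ZAR → SGD → NZD → ZAR:
ZAR 6,297,000.00 × 0.07000 = SGD 440,790.00
SGD 440,790.00 ÷ 0.8028 = NZD 549,065.77
NZD 549,065.77 × 11.81 = ZAR 6,484,466.74
Profit = ZAR 6,484,466.74 − ZAR 6,297,000.00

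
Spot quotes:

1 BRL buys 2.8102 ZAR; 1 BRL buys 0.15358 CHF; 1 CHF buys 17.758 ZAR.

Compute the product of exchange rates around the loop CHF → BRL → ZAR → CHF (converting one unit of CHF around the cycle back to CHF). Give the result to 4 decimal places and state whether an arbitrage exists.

Around CHF → BRL → ZAR → CHF: 1 ÷ 0.15358 × 2.8102 ÷ 17.758 = 1.030406
Product > 1; profitable direction is CHF → BRL → ZAR → CHF.

1.0304 (arbitrage exists)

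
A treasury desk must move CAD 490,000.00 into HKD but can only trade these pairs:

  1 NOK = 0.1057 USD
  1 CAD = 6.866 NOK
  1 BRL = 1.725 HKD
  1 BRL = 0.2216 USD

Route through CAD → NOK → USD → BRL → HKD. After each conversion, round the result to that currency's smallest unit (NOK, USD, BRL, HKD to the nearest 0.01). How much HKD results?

CAD 490,000.00 × 6.866 = NOK 3,364,340.00
NOK 3,364,340.00 × 0.1057 = USD 355,610.74
USD 355,610.74 ÷ 0.2216 = BRL 1,604,741.61
BRL 1,604,741.61 × 1.725 = HKD 2,768,179.28

HKD 2,768,179.28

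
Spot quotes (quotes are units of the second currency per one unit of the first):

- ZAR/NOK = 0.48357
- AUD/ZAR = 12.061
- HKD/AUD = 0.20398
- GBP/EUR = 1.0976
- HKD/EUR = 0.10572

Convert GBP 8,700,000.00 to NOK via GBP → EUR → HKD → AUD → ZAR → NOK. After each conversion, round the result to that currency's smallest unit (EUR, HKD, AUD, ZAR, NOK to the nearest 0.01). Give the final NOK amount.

GBP 8,700,000.00 × 1.0976 = EUR 9,549,120.00
EUR 9,549,120.00 ÷ 0.10572 = HKD 90,324,631.10
HKD 90,324,631.10 × 0.20398 = AUD 18,424,418.25
AUD 18,424,418.25 × 12.061 = ZAR 222,216,908.51
ZAR 222,216,908.51 × 0.48357 = NOK 107,457,430.45

NOK 107,457,430.45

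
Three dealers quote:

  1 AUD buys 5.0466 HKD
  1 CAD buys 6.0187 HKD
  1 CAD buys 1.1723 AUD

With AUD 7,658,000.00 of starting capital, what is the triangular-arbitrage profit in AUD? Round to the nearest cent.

Profit: AUD 132,770.48

Profitable loop is AUD → CAD → HKD → AUD:
AUD 7,658,000.00 ÷ 1.1723 = CAD 6,532,457.56
CAD 6,532,457.56 × 6.0187 = HKD 39,316,902.33
HKD 39,316,902.33 ÷ 5.0466 = AUD 7,790,770.48
Profit = AUD 7,790,770.48 − AUD 7,658,000.00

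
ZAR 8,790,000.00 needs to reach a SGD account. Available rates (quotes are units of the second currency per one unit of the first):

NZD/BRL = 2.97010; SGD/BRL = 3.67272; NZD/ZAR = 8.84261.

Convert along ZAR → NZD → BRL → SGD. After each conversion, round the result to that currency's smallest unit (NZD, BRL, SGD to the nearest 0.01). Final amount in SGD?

ZAR 8,790,000.00 ÷ 8.84261 = NZD 994,050.40
NZD 994,050.40 × 2.97010 = BRL 2,952,429.09
BRL 2,952,429.09 ÷ 3.67272 = SGD 803,880.80

SGD 803,880.80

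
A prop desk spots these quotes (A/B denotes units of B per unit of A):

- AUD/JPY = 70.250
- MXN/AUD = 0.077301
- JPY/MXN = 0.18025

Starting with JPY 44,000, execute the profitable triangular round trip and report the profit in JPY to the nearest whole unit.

Profitable loop is JPY → AUD → MXN → JPY:
JPY 44,000 ÷ 70.250 = AUD 626.33
AUD 626.33 ÷ 0.077301 = MXN 8,102.54
MXN 8,102.54 ÷ 0.18025 = JPY 44,952
Profit = JPY 44,952 − JPY 44,000

Profit: JPY 952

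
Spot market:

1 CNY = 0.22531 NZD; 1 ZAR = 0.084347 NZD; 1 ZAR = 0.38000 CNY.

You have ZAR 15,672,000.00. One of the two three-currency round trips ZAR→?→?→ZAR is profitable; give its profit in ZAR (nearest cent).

Profit: ZAR 236,119.57

Profitable loop is ZAR → CNY → NZD → ZAR:
ZAR 15,672,000.00 × 0.38000 = CNY 5,955,360.00
CNY 5,955,360.00 × 0.22531 = NZD 1,341,802.16
NZD 1,341,802.16 ÷ 0.084347 = ZAR 15,908,119.57
Profit = ZAR 15,908,119.57 − ZAR 15,672,000.00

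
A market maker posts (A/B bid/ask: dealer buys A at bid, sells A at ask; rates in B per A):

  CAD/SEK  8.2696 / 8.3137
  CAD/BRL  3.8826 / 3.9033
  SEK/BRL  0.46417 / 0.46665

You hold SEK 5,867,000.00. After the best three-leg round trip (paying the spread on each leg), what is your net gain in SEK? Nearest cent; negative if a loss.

Net profit: SEK 4,554.81

Best loop SEK → CAD → BRL → SEK:
SEK 5,867,000.00 ÷ 8.3137 (buy CAD at ask) = CAD 705,702.64
CAD 705,702.64 × 3.8826 (sell CAD at bid) = BRL 2,739,961.05
BRL 2,739,961.05 ÷ 0.46665 (buy SEK at ask) = SEK 5,871,554.81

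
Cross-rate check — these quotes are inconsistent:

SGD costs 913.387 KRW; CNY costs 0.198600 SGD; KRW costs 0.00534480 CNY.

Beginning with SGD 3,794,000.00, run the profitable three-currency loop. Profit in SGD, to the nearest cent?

Profit: SGD 119,197.77

Profitable loop is SGD → CNY → KRW → SGD:
SGD 3,794,000.00 ÷ 0.198600 = CNY 19,103,726.08
CNY 19,103,726.08 ÷ 0.00534480 = KRW 3,574,263,973
KRW 3,574,263,973 ÷ 913.387 = SGD 3,913,197.77
Profit = SGD 3,913,197.77 − SGD 3,794,000.00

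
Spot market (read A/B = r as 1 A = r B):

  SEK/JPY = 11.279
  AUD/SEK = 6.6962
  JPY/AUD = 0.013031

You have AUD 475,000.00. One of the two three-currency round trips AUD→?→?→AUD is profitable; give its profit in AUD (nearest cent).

Profit: AUD 7,632.82

Profitable loop is AUD → JPY → SEK → AUD:
AUD 475,000.00 ÷ 0.013031 = JPY 36,451,539
JPY 36,451,539 ÷ 11.279 = SEK 3,231,805.89
SEK 3,231,805.89 ÷ 6.6962 = AUD 482,632.82
Profit = AUD 482,632.82 − AUD 475,000.00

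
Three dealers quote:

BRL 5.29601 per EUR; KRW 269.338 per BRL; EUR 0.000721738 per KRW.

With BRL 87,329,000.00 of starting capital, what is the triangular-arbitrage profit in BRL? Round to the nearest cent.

Profitable loop is BRL → KRW → EUR → BRL:
BRL 87,329,000.00 × 269.338 = KRW 23,521,018,202
KRW 23,521,018,202 × 0.000721738 = EUR 16,976,012.64
EUR 16,976,012.64 × 5.29601 = BRL 89,905,132.68
Profit = BRL 89,905,132.68 − BRL 87,329,000.00

Profit: BRL 2,576,132.68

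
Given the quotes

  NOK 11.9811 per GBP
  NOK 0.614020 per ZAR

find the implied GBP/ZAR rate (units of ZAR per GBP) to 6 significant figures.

GBP/ZAR = 19.5126

1 GBP × 11.9811 = 11.9811 NOK
11.9811 NOK ÷ 0.614020 = 19.5126 ZAR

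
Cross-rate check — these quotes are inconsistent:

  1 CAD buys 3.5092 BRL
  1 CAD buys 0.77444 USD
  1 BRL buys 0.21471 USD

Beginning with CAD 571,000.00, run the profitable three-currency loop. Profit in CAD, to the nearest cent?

Profit: CAD 15,899.17

Profitable loop is CAD → USD → BRL → CAD:
CAD 571,000.00 × 0.77444 = USD 442,205.24
USD 442,205.24 ÷ 0.21471 = BRL 2,059,546.55
BRL 2,059,546.55 ÷ 3.5092 = CAD 586,899.17
Profit = CAD 586,899.17 − CAD 571,000.00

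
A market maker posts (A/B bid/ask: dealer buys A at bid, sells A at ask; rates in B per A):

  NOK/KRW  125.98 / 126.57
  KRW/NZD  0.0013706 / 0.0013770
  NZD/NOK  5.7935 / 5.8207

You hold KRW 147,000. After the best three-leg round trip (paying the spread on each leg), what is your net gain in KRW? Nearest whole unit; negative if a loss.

Best loop KRW → NZD → NOK → KRW:
KRW 147,000 × 0.0013706 (sell KRW at bid) = NZD 201.48
NZD 201.48 × 5.7935 (sell NZD at bid) = NOK 1,167.26
NOK 1,167.26 × 125.98 (sell NOK at bid) = KRW 147,052

Net profit: KRW 52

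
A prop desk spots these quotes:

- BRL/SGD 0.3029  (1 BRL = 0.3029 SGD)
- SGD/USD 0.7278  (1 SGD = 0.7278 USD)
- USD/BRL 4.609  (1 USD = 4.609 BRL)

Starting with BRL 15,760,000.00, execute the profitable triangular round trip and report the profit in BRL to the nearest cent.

Profitable loop is BRL → SGD → USD → BRL:
BRL 15,760,000.00 × 0.3029 = SGD 4,773,704.00
SGD 4,773,704.00 × 0.7278 = USD 3,474,301.77
USD 3,474,301.77 × 4.609 = BRL 16,013,056.86
Profit = BRL 16,013,056.86 − BRL 15,760,000.00

Profit: BRL 253,056.86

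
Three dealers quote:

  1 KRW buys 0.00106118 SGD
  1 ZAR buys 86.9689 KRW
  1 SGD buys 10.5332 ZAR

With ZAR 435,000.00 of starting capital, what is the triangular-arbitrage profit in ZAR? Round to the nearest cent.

Profit: ZAR 12,482.33

Profitable loop is ZAR → SGD → KRW → ZAR:
ZAR 435,000.00 ÷ 10.5332 = SGD 41,297.99
SGD 41,297.99 ÷ 0.00106118 = KRW 38,917,046
KRW 38,917,046 ÷ 86.9689 = ZAR 447,482.33
Profit = ZAR 447,482.33 − ZAR 435,000.00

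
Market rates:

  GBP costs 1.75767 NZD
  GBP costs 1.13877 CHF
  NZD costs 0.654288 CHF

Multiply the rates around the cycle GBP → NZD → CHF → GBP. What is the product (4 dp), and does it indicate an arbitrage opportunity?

Around GBP → NZD → CHF → GBP: 1 × 1.75767 × 0.654288 ÷ 1.13877 = 1.009881
Product > 1; profitable direction is GBP → NZD → CHF → GBP.

1.0099 (arbitrage exists)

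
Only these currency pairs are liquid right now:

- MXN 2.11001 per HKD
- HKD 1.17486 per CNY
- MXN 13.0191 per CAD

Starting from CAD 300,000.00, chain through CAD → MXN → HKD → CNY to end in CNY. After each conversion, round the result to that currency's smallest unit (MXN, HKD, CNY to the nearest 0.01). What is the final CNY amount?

CNY 1,575,547.81

CAD 300,000.00 × 13.0191 = MXN 3,905,730.00
MXN 3,905,730.00 ÷ 2.11001 = HKD 1,851,048.10
HKD 1,851,048.10 ÷ 1.17486 = CNY 1,575,547.81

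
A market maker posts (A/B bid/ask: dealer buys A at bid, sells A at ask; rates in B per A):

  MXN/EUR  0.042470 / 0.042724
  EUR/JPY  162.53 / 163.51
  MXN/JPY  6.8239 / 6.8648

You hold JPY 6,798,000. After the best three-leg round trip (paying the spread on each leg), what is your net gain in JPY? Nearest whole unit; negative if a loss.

Best loop JPY → MXN → EUR → JPY:
JPY 6,798,000 ÷ 6.8648 (buy MXN at ask) = MXN 990,269.20
MXN 990,269.20 × 0.042470 (sell MXN at bid) = EUR 42,056.73
EUR 42,056.73 × 162.53 (sell EUR at bid) = JPY 6,835,481

Net profit: JPY 37,481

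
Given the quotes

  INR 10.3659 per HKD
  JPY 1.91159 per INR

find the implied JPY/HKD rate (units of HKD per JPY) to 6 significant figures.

1 JPY ÷ 1.91159 = 0.523125 INR
0.523125 INR ÷ 10.3659 = 0.0504659 HKD

JPY/HKD = 0.0504659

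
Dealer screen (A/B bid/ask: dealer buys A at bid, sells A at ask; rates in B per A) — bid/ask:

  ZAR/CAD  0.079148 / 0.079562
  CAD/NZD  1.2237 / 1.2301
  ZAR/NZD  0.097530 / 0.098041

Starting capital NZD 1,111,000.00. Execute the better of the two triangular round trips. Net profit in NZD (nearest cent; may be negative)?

Net result: NZD -3,850.74 (no profitable arbitrage after spreads)

Best loop NZD → CAD → ZAR → NZD:
NZD 1,111,000.00 ÷ 1.2301 (buy CAD at ask) = CAD 903,178.60
CAD 903,178.60 ÷ 0.079562 (buy ZAR at ask) = ZAR 11,351,884.11
ZAR 11,351,884.11 × 0.097530 (sell ZAR at bid) = NZD 1,107,149.26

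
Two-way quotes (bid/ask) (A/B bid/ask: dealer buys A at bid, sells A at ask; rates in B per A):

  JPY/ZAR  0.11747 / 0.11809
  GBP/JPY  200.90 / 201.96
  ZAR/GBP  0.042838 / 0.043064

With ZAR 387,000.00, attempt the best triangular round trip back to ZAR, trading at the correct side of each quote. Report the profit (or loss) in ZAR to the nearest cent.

Best loop ZAR → GBP → JPY → ZAR:
ZAR 387,000.00 × 0.042838 (sell ZAR at bid) = GBP 16,578.31
GBP 16,578.31 × 200.90 (sell GBP at bid) = JPY 3,330,582
JPY 3,330,582 × 0.11747 (sell JPY at bid) = ZAR 391,243.43

Net profit: ZAR 4,243.43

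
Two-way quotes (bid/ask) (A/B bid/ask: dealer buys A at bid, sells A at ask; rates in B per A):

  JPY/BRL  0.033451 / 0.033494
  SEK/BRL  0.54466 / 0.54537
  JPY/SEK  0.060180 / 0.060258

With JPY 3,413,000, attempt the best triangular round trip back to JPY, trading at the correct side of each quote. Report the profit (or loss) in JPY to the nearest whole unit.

Net profit: JPY 61,077

Best loop JPY → BRL → SEK → JPY:
JPY 3,413,000 × 0.033451 (sell JPY at bid) = BRL 114,168.26
BRL 114,168.26 ÷ 0.54537 (buy SEK at ask) = SEK 209,340.93
SEK 209,340.93 ÷ 0.060258 (buy JPY at ask) = JPY 3,474,077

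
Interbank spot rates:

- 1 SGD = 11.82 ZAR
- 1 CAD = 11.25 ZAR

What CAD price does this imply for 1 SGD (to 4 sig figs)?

SGD/CAD = 1.051

1 SGD × 11.82 = 11.82 ZAR
11.82 ZAR ÷ 11.25 = 1.05067 CAD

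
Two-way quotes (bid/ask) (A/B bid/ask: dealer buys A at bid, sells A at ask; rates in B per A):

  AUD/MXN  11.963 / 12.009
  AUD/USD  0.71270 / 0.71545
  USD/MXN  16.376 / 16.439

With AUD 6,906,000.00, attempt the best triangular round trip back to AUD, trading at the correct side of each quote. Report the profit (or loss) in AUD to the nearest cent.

Net profit: AUD 118,444.63

Best loop AUD → MXN → USD → AUD:
AUD 6,906,000.00 × 11.963 (sell AUD at bid) = MXN 82,616,478.00
MXN 82,616,478.00 ÷ 16.439 (buy USD at ask) = USD 5,025,638.91
USD 5,025,638.91 ÷ 0.71545 (buy AUD at ask) = AUD 7,024,444.63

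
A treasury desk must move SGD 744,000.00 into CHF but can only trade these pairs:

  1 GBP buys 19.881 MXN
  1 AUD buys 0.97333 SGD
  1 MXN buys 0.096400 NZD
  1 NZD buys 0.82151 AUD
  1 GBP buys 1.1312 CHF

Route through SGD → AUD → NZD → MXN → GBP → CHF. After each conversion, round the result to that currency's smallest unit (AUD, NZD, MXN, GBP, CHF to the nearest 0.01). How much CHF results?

SGD 744,000.00 ÷ 0.97333 = AUD 764,386.18
AUD 764,386.18 ÷ 0.82151 = NZD 930,464.85
NZD 930,464.85 ÷ 0.096400 = MXN 9,652,125.00
MXN 9,652,125.00 ÷ 19.881 = GBP 485,494.94
GBP 485,494.94 × 1.1312 = CHF 549,191.88

CHF 549,191.88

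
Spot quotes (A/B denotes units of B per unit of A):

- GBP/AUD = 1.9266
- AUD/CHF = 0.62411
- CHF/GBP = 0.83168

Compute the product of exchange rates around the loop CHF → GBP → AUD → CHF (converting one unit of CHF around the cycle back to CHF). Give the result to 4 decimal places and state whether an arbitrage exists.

Around CHF → GBP → AUD → CHF: 1 × 0.83168 × 1.9266 × 0.62411 = 1.000021
Product ≈ 1 (deviation 0.002%, within rounding noise).

1.0000 (no arbitrage)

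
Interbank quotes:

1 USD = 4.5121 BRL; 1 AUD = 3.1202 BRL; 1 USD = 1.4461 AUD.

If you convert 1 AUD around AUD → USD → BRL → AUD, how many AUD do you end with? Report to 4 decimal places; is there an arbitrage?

Around AUD → USD → BRL → AUD: 1 ÷ 1.4461 × 4.5121 ÷ 3.1202 = 0.999995
Product ≈ 1 (deviation 0.000%, within rounding noise).

1.0000 (no arbitrage)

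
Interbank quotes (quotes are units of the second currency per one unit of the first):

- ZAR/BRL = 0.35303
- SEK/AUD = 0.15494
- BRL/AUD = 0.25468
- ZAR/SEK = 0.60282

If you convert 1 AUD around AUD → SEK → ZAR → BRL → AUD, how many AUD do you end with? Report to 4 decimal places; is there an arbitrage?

Around AUD → SEK → ZAR → BRL → AUD: 1 ÷ 0.15494 ÷ 0.60282 × 0.35303 × 0.25468 = 0.962621
Product < 1; profitable direction is AUD → BRL → ZAR → SEK → AUD.

0.9626 (arbitrage exists)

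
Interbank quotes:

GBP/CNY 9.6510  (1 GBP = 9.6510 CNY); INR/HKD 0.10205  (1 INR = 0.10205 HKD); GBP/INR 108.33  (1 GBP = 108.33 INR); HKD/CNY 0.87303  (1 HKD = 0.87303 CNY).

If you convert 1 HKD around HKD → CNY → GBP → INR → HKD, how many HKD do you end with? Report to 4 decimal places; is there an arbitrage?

Around HKD → CNY → GBP → INR → HKD: 1 × 0.87303 ÷ 9.6510 × 108.33 × 0.10205 = 1.000043
Product ≈ 1 (deviation 0.004%, within rounding noise).

1.0000 (no arbitrage)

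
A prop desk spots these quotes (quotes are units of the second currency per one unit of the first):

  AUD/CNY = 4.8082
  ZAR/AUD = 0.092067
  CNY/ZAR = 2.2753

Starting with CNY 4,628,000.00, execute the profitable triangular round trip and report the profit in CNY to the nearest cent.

Profitable loop is CNY → ZAR → AUD → CNY:
CNY 4,628,000.00 × 2.2753 = ZAR 10,530,088.40
ZAR 10,530,088.40 × 0.092067 = AUD 969,473.65
AUD 969,473.65 × 4.8082 = CNY 4,661,423.20
Profit = CNY 4,661,423.20 − CNY 4,628,000.00

Profit: CNY 33,423.20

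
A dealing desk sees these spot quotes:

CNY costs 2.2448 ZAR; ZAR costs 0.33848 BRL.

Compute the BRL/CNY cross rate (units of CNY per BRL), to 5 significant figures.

1 BRL ÷ 0.33848 = 2.95438 ZAR
2.95438 ZAR ÷ 2.2448 = 1.3161 CNY

BRL/CNY = 1.3161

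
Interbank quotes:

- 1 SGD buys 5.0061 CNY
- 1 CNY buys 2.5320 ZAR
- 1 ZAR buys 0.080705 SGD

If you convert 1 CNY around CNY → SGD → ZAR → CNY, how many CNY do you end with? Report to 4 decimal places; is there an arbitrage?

Around CNY → SGD → ZAR → CNY: 1 ÷ 5.0061 ÷ 0.080705 ÷ 2.5320 = 0.977544
Product < 1; profitable direction is CNY → ZAR → SGD → CNY.

0.9775 (arbitrage exists)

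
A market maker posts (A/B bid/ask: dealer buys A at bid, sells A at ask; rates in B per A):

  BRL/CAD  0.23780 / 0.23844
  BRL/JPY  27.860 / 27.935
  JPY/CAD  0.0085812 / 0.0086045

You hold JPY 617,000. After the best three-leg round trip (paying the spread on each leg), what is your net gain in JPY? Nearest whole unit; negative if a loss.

Best loop JPY → CAD → BRL → JPY:
JPY 617,000 × 0.0085812 (sell JPY at bid) = CAD 5,294.60
CAD 5,294.60 ÷ 0.23844 (buy BRL at ask) = BRL 22,205.17
BRL 22,205.17 × 27.860 (sell BRL at bid) = JPY 618,636

Net profit: JPY 1,636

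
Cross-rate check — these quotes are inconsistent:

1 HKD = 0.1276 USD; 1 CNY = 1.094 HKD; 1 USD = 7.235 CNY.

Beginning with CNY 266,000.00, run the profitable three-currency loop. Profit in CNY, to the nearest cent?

Profitable loop is CNY → HKD → USD → CNY:
CNY 266,000.00 × 1.094 = HKD 291,004.00
HKD 291,004.00 × 0.1276 = USD 37,132.11
USD 37,132.11 × 7.235 = CNY 268,650.82
Profit = CNY 268,650.82 − CNY 266,000.00

Profit: CNY 2,650.82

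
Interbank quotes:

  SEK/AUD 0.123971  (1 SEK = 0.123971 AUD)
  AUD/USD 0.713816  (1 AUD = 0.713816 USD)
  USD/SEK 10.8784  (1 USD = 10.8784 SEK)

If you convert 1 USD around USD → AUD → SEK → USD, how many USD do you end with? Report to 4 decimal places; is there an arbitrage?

Around USD → AUD → SEK → USD: 1 ÷ 0.713816 ÷ 0.123971 ÷ 10.8784 = 1.038792
Product > 1; profitable direction is USD → AUD → SEK → USD.

1.0388 (arbitrage exists)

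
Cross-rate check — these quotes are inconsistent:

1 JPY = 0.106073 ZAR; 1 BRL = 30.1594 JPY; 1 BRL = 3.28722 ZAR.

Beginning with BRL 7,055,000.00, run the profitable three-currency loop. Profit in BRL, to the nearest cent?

Profit: BRL 194,336.17

Profitable loop is BRL → ZAR → JPY → BRL:
BRL 7,055,000.00 × 3.28722 = ZAR 23,191,337.10
ZAR 23,191,337.10 ÷ 0.106073 = JPY 218,635,629
JPY 218,635,629 ÷ 30.1594 = BRL 7,249,336.17
Profit = BRL 7,249,336.17 − BRL 7,055,000.00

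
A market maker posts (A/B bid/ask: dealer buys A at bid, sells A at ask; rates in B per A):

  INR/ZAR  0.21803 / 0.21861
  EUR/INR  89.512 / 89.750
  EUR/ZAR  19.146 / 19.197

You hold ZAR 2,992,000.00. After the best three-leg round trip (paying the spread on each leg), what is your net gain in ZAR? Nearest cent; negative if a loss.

Net profit: ZAR 49,765.57

Best loop ZAR → EUR → INR → ZAR:
ZAR 2,992,000.00 ÷ 19.197 (buy EUR at ask) = EUR 155,857.69
EUR 155,857.69 × 89.512 (sell EUR at bid) = INR 13,951,133.20
INR 13,951,133.20 × 0.21803 (sell INR at bid) = ZAR 3,041,765.57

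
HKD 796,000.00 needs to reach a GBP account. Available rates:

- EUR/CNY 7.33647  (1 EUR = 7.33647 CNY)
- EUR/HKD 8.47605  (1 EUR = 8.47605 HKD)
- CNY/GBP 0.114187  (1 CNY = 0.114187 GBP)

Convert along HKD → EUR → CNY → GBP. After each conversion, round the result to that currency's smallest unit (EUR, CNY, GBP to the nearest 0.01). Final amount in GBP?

HKD 796,000.00 ÷ 8.47605 = EUR 93,911.67
EUR 93,911.67 × 7.33647 = CNY 688,980.15
CNY 688,980.15 × 0.114187 = GBP 78,672.58

GBP 78,672.58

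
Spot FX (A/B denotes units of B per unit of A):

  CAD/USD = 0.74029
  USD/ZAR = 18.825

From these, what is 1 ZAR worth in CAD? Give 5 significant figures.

ZAR/CAD = 0.071757

1 ZAR ÷ 18.825 = 0.0531208 USD
0.0531208 USD ÷ 0.74029 = 0.0717568 CAD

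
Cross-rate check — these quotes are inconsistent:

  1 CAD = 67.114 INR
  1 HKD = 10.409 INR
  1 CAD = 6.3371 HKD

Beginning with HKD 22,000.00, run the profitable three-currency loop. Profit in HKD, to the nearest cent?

Profit: HKD 383.92

Profitable loop is HKD → CAD → INR → HKD:
HKD 22,000.00 ÷ 6.3371 = CAD 3,471.62
CAD 3,471.62 × 67.114 = INR 232,994.27
INR 232,994.27 ÷ 10.409 = HKD 22,383.92
Profit = HKD 22,383.92 − HKD 22,000.00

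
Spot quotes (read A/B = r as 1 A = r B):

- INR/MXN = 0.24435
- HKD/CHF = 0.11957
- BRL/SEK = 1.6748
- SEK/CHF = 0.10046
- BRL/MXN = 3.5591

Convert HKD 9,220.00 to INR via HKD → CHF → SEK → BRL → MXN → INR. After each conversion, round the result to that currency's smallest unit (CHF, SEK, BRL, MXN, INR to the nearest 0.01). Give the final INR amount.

HKD 9,220.00 × 0.11957 = CHF 1,102.44
CHF 1,102.44 ÷ 0.10046 = SEK 10,973.92
SEK 10,973.92 ÷ 1.6748 = BRL 6,552.38
BRL 6,552.38 × 3.5591 = MXN 23,320.58
MXN 23,320.58 ÷ 0.24435 = INR 95,439.25

INR 95,439.25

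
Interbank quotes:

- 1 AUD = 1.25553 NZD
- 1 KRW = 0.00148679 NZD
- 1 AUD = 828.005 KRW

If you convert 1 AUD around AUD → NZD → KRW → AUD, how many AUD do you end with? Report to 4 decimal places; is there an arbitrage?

Around AUD → NZD → KRW → AUD: 1 × 1.25553 ÷ 0.00148679 ÷ 828.005 = 1.019869
Product > 1; profitable direction is AUD → NZD → KRW → AUD.

1.0199 (arbitrage exists)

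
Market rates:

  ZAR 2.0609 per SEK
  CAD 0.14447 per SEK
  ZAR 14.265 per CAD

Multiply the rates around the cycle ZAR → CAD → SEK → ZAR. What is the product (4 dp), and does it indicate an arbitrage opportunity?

1.0000 (no arbitrage)

Around ZAR → CAD → SEK → ZAR: 1 ÷ 14.265 ÷ 0.14447 × 2.0609 = 1.000017
Product ≈ 1 (deviation 0.002%, within rounding noise).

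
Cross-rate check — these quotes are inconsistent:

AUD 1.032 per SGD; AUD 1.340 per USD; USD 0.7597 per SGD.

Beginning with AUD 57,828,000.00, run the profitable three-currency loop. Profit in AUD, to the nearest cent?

Profit: AUD 795,392.19

Profitable loop is AUD → USD → SGD → AUD:
AUD 57,828,000.00 ÷ 1.340 = USD 43,155,223.88
USD 43,155,223.88 ÷ 0.7597 = SGD 56,805,612.58
SGD 56,805,612.58 × 1.032 = AUD 58,623,392.19
Profit = AUD 58,623,392.19 − AUD 57,828,000.00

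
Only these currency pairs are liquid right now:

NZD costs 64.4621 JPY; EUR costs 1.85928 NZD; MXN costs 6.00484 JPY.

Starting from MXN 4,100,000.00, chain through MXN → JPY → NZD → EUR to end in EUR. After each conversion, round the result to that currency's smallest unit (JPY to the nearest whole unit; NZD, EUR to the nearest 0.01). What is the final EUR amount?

MXN 4,100,000.00 × 6.00484 = JPY 24,619,844
JPY 24,619,844 ÷ 64.4621 = NZD 381,927.43
NZD 381,927.43 ÷ 1.85928 = EUR 205,416.84

EUR 205,416.84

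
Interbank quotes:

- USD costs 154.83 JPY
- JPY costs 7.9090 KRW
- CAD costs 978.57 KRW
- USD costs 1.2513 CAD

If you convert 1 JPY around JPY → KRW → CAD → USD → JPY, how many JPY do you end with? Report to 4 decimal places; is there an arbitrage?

Around JPY → KRW → CAD → USD → JPY: 1 × 7.9090 ÷ 978.57 ÷ 1.2513 × 154.83 = 1.000054
Product ≈ 1 (deviation 0.005%, within rounding noise).

1.0001 (no arbitrage)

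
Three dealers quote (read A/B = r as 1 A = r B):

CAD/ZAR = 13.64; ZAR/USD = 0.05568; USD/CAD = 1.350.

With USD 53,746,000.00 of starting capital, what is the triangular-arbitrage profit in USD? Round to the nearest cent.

Profit: USD 1,359,318.03

Profitable loop is USD → CAD → ZAR → USD:
USD 53,746,000.00 × 1.350 = CAD 72,557,100.00
CAD 72,557,100.00 × 13.64 = ZAR 989,678,844.00
ZAR 989,678,844.00 × 0.05568 = USD 55,105,318.03
Profit = USD 55,105,318.03 − USD 53,746,000.00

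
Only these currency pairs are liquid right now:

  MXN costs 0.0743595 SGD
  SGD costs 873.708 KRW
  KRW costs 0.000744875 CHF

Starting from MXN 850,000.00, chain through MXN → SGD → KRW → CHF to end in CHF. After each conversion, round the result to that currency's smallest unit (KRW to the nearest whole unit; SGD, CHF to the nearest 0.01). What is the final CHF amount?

CHF 41,134.39

MXN 850,000.00 × 0.0743595 = SGD 63,205.57
SGD 63,205.57 × 873.708 = KRW 55,223,212
KRW 55,223,212 × 0.000744875 = CHF 41,134.39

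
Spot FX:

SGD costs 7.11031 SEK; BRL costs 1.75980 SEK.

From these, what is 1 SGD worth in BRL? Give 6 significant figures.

SGD/BRL = 4.04041

1 SGD × 7.11031 = 7.11031 SEK
7.11031 SEK ÷ 1.75980 = 4.04041 BRL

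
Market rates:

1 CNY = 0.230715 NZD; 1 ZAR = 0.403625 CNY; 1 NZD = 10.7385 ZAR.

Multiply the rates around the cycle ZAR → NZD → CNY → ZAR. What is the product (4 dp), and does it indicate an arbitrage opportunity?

1.0000 (no arbitrage)

Around ZAR → NZD → CNY → ZAR: 1 ÷ 10.7385 ÷ 0.230715 ÷ 0.403625 = 1.000006
Product ≈ 1 (deviation 0.001%, within rounding noise).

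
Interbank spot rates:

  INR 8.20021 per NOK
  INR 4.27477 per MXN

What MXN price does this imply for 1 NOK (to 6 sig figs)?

1 NOK × 8.20021 = 8.20021 INR
8.20021 INR ÷ 4.27477 = 1.91828 MXN

NOK/MXN = 1.91828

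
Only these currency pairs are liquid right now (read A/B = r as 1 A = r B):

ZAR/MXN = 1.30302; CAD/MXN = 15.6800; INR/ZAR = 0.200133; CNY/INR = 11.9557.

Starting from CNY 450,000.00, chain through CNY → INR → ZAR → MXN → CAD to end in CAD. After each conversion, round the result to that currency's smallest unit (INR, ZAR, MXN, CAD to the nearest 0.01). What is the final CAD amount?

CNY 450,000.00 × 11.9557 = INR 5,380,065.00
INR 5,380,065.00 × 0.200133 = ZAR 1,076,728.55
ZAR 1,076,728.55 × 1.30302 = MXN 1,402,998.84
MXN 1,402,998.84 ÷ 15.6800 = CAD 89,476.97

CAD 89,476.97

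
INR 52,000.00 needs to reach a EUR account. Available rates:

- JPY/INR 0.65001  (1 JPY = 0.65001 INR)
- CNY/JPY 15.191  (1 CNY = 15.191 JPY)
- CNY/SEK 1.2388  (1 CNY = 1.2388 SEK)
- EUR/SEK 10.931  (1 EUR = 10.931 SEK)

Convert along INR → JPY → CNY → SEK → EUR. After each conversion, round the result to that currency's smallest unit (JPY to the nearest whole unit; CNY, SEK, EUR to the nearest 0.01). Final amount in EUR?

INR 52,000.00 ÷ 0.65001 = JPY 79,999
JPY 79,999 ÷ 15.191 = CNY 5,266.21
CNY 5,266.21 × 1.2388 = SEK 6,523.78
SEK 6,523.78 ÷ 10.931 = EUR 596.81

EUR 596.81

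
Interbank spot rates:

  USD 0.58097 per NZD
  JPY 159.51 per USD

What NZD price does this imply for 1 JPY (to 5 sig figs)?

1 JPY ÷ 159.51 = 0.0062692 USD
0.0062692 USD ÷ 0.58097 = 0.0107909 NZD

JPY/NZD = 0.010791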